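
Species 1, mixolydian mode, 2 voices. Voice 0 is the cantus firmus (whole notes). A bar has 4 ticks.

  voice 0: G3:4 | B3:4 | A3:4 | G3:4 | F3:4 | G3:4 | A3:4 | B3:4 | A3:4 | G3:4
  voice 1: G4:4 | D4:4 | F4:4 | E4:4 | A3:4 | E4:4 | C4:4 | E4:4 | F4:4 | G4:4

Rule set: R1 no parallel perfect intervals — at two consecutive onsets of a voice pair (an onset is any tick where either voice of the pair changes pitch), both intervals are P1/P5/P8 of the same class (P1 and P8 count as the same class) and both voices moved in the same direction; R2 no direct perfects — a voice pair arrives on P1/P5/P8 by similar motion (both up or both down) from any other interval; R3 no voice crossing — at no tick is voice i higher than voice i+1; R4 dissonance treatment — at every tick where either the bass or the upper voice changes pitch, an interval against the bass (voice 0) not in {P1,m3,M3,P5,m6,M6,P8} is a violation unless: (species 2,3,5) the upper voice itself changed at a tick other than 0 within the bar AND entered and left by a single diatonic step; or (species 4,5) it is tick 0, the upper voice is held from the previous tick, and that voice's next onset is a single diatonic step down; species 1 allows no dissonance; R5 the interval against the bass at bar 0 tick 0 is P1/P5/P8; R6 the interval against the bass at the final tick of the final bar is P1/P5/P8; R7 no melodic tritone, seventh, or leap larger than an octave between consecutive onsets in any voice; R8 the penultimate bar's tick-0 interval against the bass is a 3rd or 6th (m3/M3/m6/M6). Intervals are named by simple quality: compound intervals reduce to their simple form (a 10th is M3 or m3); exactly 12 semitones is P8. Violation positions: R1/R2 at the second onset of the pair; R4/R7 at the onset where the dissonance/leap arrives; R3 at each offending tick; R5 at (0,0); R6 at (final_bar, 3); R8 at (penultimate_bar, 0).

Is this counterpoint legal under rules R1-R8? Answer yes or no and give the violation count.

bar 0: v0=G3 v1=G4 (P8)
bar 1: v0=B3 v1=D4 (m3)
bar 2: v0=A3 v1=F4 (m6)
bar 3: v0=G3 v1=E4 (M6)
bar 4: v0=F3 v1=A3 (M3)
bar 5: v0=G3 v1=E4 (M6)
bar 6: v0=A3 v1=C4 (m3)
bar 7: v0=B3 v1=E4 (P4)
bar 8: v0=A3 v1=F4 (m6)
bar 9: v0=G3 v1=G4 (P8)
  R4 @ bar7.0: B3/E4 P4 untreated

No (1 violations)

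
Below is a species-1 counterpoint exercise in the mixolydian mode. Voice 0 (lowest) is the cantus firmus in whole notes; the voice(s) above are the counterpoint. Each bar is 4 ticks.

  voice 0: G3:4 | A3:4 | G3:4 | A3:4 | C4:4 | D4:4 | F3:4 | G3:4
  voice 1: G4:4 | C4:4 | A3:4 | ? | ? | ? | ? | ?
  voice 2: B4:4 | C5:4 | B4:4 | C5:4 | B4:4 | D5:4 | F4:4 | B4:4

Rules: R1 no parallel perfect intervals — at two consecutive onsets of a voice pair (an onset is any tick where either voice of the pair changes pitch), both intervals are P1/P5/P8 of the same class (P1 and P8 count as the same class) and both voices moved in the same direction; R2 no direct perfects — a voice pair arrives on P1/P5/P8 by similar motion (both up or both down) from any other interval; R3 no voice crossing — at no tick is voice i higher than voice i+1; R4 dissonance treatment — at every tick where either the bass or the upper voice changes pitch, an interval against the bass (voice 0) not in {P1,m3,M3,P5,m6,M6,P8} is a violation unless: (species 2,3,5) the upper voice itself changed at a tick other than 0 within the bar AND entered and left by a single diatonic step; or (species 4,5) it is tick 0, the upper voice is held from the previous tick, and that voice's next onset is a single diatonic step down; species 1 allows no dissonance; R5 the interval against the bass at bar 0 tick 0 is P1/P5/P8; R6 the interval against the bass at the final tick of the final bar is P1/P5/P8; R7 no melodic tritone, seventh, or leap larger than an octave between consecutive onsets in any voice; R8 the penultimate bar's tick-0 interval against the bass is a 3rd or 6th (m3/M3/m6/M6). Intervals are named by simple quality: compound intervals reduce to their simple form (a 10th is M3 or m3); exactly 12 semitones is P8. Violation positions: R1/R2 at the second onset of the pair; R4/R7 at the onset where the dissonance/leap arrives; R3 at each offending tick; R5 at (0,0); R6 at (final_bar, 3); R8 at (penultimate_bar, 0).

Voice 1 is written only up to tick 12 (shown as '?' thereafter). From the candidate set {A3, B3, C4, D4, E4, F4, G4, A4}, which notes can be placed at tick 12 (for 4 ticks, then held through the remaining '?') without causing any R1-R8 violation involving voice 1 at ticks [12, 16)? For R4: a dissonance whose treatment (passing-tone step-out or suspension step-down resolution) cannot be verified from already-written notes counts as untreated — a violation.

A3: legal
B3: violates R4
C4: violates R2
D4: violates R4
E4: violates R2
F4: violates R2
G4: violates R4,R7
A4: violates R2

{A3}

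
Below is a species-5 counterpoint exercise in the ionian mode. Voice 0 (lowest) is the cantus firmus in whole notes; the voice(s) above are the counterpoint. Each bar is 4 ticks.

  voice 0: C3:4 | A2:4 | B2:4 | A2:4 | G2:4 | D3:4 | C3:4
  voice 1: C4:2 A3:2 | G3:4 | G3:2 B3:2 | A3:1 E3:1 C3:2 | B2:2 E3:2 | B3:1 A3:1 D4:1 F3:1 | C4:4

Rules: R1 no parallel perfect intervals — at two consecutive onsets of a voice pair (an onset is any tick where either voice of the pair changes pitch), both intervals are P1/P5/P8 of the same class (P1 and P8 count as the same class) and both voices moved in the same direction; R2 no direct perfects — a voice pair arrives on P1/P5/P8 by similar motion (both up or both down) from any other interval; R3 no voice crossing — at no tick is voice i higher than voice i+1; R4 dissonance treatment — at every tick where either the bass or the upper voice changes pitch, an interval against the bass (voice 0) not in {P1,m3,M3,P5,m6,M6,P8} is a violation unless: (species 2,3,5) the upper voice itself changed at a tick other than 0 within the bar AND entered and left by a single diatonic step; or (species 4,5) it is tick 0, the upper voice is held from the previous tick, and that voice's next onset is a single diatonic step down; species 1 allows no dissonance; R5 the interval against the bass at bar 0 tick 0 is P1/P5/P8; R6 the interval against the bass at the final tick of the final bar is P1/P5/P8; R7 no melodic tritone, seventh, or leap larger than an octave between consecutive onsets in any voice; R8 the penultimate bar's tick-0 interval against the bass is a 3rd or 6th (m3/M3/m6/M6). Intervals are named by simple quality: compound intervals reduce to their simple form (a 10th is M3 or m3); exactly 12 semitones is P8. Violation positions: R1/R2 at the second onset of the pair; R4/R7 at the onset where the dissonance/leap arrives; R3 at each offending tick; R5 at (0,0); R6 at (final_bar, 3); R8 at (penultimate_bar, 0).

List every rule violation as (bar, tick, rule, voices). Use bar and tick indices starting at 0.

bar 0: v0=C3 v1=C4 downbeat P8
bar 1: v0=A2 v1=G3 downbeat m7
bar 2: v0=B2 v1=G3 downbeat m6
bar 3: v0=A2 v1=A3 downbeat P8
bar 4: v0=G2 v1=B2 downbeat M3
bar 5: v0=D3 v1=B3 downbeat M6
bar 6: v0=C3 v1=C4 downbeat P8
  -> R4 @ bar 1 tick 0 v(0, 1): A2/G3 m7 untreated
  -> R1 @ bar 3 tick 0 v(0, 1): B2/B3 P8 -> A2/A3 P8 similar

(1, 0, R4, (0, 1))
(3, 0, R1, (0, 1))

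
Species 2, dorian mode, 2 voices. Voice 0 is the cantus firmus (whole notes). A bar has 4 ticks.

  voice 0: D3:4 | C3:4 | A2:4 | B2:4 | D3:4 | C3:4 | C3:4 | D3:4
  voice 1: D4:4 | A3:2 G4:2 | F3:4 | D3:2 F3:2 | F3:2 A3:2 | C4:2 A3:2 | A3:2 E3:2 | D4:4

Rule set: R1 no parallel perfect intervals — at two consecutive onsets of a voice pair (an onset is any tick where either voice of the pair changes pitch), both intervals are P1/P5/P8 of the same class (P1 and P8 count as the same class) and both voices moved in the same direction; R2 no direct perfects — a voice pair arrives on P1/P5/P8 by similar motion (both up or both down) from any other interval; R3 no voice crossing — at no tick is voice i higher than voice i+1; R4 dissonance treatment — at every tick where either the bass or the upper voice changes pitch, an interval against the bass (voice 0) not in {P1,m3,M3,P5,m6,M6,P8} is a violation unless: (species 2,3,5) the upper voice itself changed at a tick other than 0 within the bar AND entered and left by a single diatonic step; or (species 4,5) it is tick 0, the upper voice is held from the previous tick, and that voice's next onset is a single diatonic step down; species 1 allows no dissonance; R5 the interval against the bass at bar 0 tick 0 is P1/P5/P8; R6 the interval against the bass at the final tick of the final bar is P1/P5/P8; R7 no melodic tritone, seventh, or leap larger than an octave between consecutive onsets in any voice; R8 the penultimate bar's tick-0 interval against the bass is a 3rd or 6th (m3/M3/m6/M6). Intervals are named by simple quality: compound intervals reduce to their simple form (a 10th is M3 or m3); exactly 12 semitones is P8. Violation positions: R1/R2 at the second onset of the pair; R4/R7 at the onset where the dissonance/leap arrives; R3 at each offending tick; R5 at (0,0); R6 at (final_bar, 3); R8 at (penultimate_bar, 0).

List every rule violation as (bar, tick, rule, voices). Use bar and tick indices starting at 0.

(1, 2, R7, (1,))
(2, 0, R7, (1,))
(3, 2, R4, (0, 1))
(7, 0, R2, (0, 1))
(7, 0, R7, (1,))

bar 0: v0=D3 v1=D4 downbeat P8
bar 1: v0=C3 v1=A3 downbeat M6
bar 2: v0=A2 v1=F3 downbeat m6
bar 3: v0=B2 v1=D3 downbeat m3
bar 4: v0=D3 v1=F3 downbeat m3
bar 5: v0=C3 v1=C4 downbeat P8
bar 6: v0=C3 v1=A3 downbeat M6
bar 7: v0=D3 v1=D4 downbeat P8
  -> R7 @ bar 1 tick 2 v(1,): A3->G4 leap 10st
  -> R7 @ bar 2 tick 0 v(1,): G4->F3 leap 14st
  -> R4 @ bar 3 tick 2 v(0, 1): B2/F3 TT untreated
  -> R2 @ bar 7 tick 0 v(0, 1): C3/E3 M3 -> D3/D4 P8 similar
  -> R7 @ bar 7 tick 0 v(1,): E3->D4 leap 10st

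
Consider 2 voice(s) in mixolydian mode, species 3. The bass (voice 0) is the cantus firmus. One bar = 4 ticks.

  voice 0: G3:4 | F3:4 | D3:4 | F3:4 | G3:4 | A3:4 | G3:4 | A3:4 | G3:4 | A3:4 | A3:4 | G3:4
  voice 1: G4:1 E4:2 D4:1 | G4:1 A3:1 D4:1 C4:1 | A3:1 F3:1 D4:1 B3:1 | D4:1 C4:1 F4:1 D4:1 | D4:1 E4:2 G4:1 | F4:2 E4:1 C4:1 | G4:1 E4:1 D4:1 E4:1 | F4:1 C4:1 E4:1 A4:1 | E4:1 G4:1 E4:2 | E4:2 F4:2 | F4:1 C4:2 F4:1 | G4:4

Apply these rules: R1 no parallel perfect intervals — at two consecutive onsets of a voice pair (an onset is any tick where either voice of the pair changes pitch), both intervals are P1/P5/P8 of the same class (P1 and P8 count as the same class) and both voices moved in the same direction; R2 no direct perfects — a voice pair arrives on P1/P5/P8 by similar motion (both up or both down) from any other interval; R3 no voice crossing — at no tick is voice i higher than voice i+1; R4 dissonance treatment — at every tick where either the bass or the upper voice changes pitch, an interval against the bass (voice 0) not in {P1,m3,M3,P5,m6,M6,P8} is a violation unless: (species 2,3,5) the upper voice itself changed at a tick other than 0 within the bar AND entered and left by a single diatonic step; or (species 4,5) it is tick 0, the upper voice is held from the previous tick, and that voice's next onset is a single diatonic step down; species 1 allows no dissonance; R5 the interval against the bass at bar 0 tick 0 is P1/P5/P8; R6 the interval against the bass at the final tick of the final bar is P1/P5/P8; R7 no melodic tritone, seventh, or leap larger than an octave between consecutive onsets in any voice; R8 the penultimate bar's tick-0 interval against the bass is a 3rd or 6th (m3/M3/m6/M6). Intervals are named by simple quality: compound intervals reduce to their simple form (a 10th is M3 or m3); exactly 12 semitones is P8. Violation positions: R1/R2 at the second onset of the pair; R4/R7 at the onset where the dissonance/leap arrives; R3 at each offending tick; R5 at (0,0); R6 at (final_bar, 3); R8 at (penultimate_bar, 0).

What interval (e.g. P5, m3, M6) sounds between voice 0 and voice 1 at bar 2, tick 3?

M6

voice 0=D3 voice 1=B3 -> M6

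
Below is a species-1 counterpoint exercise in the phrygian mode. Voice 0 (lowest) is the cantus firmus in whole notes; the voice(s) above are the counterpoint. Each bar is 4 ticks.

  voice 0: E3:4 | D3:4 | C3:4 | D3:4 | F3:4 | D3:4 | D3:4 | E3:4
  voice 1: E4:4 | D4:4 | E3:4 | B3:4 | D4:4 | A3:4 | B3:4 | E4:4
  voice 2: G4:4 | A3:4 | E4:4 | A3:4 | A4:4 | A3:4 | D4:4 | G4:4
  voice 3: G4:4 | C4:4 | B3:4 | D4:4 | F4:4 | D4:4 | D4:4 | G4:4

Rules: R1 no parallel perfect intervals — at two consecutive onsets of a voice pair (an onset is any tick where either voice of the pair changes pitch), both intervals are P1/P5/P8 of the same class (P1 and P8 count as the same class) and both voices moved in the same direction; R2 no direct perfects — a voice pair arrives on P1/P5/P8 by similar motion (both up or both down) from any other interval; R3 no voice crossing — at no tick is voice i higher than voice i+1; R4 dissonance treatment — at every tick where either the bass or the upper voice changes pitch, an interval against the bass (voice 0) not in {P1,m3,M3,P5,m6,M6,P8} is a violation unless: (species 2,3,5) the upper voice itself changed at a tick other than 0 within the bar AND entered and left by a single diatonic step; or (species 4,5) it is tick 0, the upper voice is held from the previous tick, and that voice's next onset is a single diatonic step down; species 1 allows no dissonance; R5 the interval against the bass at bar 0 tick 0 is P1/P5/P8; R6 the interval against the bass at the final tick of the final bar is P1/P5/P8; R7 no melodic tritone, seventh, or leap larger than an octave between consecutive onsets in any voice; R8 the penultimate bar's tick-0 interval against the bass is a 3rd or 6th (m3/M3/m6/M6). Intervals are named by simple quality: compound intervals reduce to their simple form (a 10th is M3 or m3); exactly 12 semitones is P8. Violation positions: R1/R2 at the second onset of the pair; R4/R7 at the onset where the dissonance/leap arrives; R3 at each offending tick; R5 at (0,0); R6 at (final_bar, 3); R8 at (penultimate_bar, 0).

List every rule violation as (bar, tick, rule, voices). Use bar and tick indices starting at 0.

(0, 0, R5, (0, 2))
(0, 0, R5, (0, 3))
(1, 0, R1, (0, 1))
(1, 0, R2, (0, 2))
(1, 0, R3, (1, 2))
(1, 0, R4, (0, 3))
(1, 0, R7, (2,))
(1, 1, R3, (1, 2))
(1, 2, R3, (1, 2))
(1, 3, R3, (1, 2))
(2, 0, R2, (1, 3))
(2, 0, R3, (2, 3))
(2, 0, R4, (0, 3))
(2, 0, R7, (1,))
(2, 1, R3, (2, 3))
(2, 2, R3, (2, 3))
(2, 3, R3, (2, 3))
(3, 0, R2, (0, 3))
(3, 0, R3, (1, 2))
(3, 1, R3, (1, 2))
(3, 2, R3, (1, 2))
(3, 3, R3, (1, 2))
(4, 0, R1, (0, 3))
(4, 0, R2, (1, 2))
(4, 0, R3, (2, 3))
(4, 1, R3, (2, 3))
(4, 2, R3, (2, 3))
(4, 3, R3, (2, 3))
(5, 0, R1, (0, 3))
(5, 0, R2, (0, 1))
(5, 0, R2, (0, 2))
(5, 0, R2, (1, 2))
(6, 0, R8, (0, 2))
(6, 0, R8, (0, 3))
(7, 0, R1, (2, 3))
(7, 0, R2, (0, 1))
(7, 3, R6, (0, 2))
(7, 3, R6, (0, 3))

bar 0: v0=E3 v1=E4 v2=G4 v3=G4 downbeat m3
bar 1: v0=D3 v1=D4 v2=A3 v3=C4 downbeat m7
bar 2: v0=C3 v1=E3 v2=E4 v3=B3 downbeat M7
bar 3: v0=D3 v1=B3 v2=A3 v3=D4 downbeat P8
bar 4: v0=F3 v1=D4 v2=A4 v3=F4 downbeat P8
bar 5: v0=D3 v1=A3 v2=A3 v3=D4 downbeat P8
bar 6: v0=D3 v1=B3 v2=D4 v3=D4 downbeat P8
bar 7: v0=E3 v1=E4 v2=G4 v3=G4 downbeat m3
  -> R5 @ bar 0 tick 0 v(0, 2): opens on m3
  -> R5 @ bar 0 tick 0 v(0, 3): opens on m3
  -> R1 @ bar 1 tick 0 v(0, 1): E3/E4 P8 -> D3/D4 P8 similar
  -> R2 @ bar 1 tick 0 v(0, 2): E3/G4 m3 -> D3/A3 P5 similar
  -> R3 @ bar 1 tick 0 v(1, 2): D4 above A3
  -> R4 @ bar 1 tick 0 v(0, 3): D3/C4 m7 untreated
  -> R7 @ bar 1 tick 0 v(2,): G4->A3 leap 10st
  -> R3 @ bar 1 tick 1 v(1, 2): D4 above A3
  -> R3 @ bar 1 tick 2 v(1, 2): D4 above A3
  -> R3 @ bar 1 tick 3 v(1, 2): D4 above A3
  -> R2 @ bar 2 tick 0 v(1, 3): D4/C4 M2 -> E3/B3 P5 similar
  -> R3 @ bar 2 tick 0 v(2, 3): E4 above B3
  -> R4 @ bar 2 tick 0 v(0, 3): C3/B3 M7 untreated
  -> R7 @ bar 2 tick 0 v(1,): D4->E3 leap 10st
  -> R3 @ bar 2 tick 1 v(2, 3): E4 above B3
  -> R3 @ bar 2 tick 2 v(2, 3): E4 above B3
  -> R3 @ bar 2 tick 3 v(2, 3): E4 above B3
  -> R2 @ bar 3 tick 0 v(0, 3): C3/B3 M7 -> D3/D4 P8 similar
  -> R3 @ bar 3 tick 0 v(1, 2): B3 above A3
  -> R3 @ bar 3 tick 1 v(1, 2): B3 above A3
  -> R3 @ bar 3 tick 2 v(1, 2): B3 above A3
  -> R3 @ bar 3 tick 3 v(1, 2): B3 above A3
  -> R1 @ bar 4 tick 0 v(0, 3): D3/D4 P8 -> F3/F4 P8 similar
  -> R2 @ bar 4 tick 0 v(1, 2): B3/A3 M2 -> D4/A4 P5 similar
  -> R3 @ bar 4 tick 0 v(2, 3): A4 above F4
  -> R3 @ bar 4 tick 1 v(2, 3): A4 above F4
  -> R3 @ bar 4 tick 2 v(2, 3): A4 above F4
  -> R3 @ bar 4 tick 3 v(2, 3): A4 above F4
  -> R1 @ bar 5 tick 0 v(0, 3): F3/F4 P8 -> D3/D4 P8 similar
  -> R2 @ bar 5 tick 0 v(0, 1): F3/D4 M6 -> D3/A3 P5 similar
  -> R2 @ bar 5 tick 0 v(0, 2): F3/A4 M3 -> D3/A3 P5 similar
  -> R2 @ bar 5 tick 0 v(1, 2): D4/A4 P5 -> A3/A3 P1 similar
  -> R8 @ bar 6 tick 0 v(0, 2): penult P8 not 3rd/6th
  -> R8 @ bar 6 tick 0 v(0, 3): penult P8 not 3rd/6th
  -> R1 @ bar 7 tick 0 v(2, 3): D4/D4 P1 -> G4/G4 P1 similar
  -> R2 @ bar 7 tick 0 v(0, 1): D3/B3 M6 -> E3/E4 P8 similar
  -> R6 @ bar 7 tick 3 v(0, 2): closes on m3
  -> R6 @ bar 7 tick 3 v(0, 3): closes on m3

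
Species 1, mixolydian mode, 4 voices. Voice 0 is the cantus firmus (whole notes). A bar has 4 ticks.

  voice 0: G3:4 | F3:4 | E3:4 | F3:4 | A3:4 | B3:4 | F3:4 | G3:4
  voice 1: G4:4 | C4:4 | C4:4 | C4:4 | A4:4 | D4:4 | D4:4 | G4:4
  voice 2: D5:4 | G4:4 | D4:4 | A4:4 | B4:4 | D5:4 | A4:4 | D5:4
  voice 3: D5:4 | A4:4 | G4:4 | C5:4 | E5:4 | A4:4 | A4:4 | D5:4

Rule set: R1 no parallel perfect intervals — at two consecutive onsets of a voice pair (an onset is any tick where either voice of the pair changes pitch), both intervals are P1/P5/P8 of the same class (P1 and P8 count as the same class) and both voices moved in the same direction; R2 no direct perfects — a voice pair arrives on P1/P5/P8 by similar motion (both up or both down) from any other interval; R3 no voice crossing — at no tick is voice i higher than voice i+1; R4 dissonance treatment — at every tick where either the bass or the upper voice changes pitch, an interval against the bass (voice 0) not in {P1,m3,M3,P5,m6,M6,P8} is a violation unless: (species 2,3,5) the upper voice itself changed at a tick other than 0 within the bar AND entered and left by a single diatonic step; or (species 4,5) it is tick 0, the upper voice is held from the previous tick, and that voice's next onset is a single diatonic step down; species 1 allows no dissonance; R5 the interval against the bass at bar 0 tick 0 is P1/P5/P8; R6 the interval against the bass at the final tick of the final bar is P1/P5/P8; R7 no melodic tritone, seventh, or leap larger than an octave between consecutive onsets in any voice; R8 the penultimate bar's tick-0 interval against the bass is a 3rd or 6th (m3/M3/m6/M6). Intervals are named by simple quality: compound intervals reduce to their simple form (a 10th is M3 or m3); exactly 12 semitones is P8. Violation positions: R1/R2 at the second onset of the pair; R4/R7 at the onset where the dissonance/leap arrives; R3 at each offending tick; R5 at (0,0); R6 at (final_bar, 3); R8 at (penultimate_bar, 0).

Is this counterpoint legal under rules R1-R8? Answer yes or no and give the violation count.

No (22 violations)

bar 0: v0=G3 v1=G4 v2=D5 v3=D5 (P5)
bar 1: v0=F3 v1=C4 v2=G4 v3=A4 (M3)
bar 2: v0=E3 v1=C4 v2=D4 v3=G4 (m3)
bar 3: v0=F3 v1=C4 v2=A4 v3=C5 (P5)
bar 4: v0=A3 v1=A4 v2=B4 v3=E5 (P5)
bar 5: v0=B3 v1=D4 v2=D5 v3=A4 (m7)
bar 6: v0=F3 v1=D4 v2=A4 v3=A4 (M3)
bar 7: v0=G3 v1=G4 v2=D5 v3=D5 (P5)
  R1 @ bar1.0: G4/D5 P5 -> C4/G4 P5 similar
  R2 @ bar1.0: G3/G4 P8 -> F3/C4 P5 similar
  R4 @ bar1.0: F3/G4 M2 untreated
  R4 @ bar2.0: E3/D4 m7 untreated
  R2 @ bar3.0: E3/G4 m3 -> F3/C5 P5 similar
  R1 @ bar4.0: F3/C5 P5 -> A3/E5 P5 similar
  R2 @ bar4.0: F3/C4 P5 -> A3/A4 P8 similar
  R2 @ bar4.0: C4/C5 P8 -> A4/E5 P5 similar
  R4 @ bar4.0: A3/B4 M2 untreated
  R1 @ bar5.0: A4/E5 P5 -> D4/A4 P5 similar
  R3 @ bar5.0: D5 above A4
  R4 @ bar5.0: B3/A4 m7 untreated
  R3 @ bar5.1: D5 above A4
  R3 @ bar5.2: D5 above A4
  R3 @ bar5.3: D5 above A4
  R7 @ bar6.0: B3->F3 leap 6st
  R1 @ bar7.0: D4/A4 P5 -> G4/D5 P5 similar
  R1 @ bar7.0: D4/A4 P5 -> G4/D5 P5 similar
  R1 @ bar7.0: A4/A4 P1 -> D5/D5 P1 similar
  R2 @ bar7.0: F3/D4 M6 -> G3/G4 P8 similar
  R2 @ bar7.0: F3/A4 M3 -> G3/D5 P5 similar
  R2 @ bar7.0: F3/A4 M3 -> G3/D5 P5 similar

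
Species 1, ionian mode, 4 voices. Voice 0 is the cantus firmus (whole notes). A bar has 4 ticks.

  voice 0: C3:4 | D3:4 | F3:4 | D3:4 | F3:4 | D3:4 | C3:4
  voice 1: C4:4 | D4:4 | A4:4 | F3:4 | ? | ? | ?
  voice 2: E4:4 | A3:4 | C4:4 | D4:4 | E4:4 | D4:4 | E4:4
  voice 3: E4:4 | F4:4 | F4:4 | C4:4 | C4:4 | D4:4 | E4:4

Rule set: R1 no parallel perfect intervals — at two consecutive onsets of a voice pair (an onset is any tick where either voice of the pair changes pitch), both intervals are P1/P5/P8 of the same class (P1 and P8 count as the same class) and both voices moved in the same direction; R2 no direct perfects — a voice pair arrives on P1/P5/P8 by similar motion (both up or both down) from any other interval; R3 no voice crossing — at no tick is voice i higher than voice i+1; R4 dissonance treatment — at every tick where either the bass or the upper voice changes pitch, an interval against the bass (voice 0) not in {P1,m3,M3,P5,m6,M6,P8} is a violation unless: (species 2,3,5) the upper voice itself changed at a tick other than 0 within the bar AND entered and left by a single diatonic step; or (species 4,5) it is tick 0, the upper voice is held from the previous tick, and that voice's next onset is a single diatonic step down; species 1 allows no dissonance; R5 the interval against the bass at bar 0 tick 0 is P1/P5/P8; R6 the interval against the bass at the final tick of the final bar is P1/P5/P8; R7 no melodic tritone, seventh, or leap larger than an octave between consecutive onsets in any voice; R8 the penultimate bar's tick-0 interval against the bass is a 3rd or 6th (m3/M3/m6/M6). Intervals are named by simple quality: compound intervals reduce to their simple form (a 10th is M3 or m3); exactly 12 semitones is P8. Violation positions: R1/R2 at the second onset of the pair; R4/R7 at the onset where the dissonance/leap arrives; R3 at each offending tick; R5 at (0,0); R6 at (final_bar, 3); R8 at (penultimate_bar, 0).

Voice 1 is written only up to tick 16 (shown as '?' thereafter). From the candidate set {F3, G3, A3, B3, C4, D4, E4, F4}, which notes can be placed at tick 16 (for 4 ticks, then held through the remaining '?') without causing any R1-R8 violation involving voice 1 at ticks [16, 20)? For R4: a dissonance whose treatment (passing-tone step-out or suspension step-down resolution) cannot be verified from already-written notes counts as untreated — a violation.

F3: legal
G3: violates R4
A3: violates R2
B3: violates R4,R7
C4: violates R2
D4: legal
E4: violates R2,R4,R7
F4: violates R2,R3

{D4, F3}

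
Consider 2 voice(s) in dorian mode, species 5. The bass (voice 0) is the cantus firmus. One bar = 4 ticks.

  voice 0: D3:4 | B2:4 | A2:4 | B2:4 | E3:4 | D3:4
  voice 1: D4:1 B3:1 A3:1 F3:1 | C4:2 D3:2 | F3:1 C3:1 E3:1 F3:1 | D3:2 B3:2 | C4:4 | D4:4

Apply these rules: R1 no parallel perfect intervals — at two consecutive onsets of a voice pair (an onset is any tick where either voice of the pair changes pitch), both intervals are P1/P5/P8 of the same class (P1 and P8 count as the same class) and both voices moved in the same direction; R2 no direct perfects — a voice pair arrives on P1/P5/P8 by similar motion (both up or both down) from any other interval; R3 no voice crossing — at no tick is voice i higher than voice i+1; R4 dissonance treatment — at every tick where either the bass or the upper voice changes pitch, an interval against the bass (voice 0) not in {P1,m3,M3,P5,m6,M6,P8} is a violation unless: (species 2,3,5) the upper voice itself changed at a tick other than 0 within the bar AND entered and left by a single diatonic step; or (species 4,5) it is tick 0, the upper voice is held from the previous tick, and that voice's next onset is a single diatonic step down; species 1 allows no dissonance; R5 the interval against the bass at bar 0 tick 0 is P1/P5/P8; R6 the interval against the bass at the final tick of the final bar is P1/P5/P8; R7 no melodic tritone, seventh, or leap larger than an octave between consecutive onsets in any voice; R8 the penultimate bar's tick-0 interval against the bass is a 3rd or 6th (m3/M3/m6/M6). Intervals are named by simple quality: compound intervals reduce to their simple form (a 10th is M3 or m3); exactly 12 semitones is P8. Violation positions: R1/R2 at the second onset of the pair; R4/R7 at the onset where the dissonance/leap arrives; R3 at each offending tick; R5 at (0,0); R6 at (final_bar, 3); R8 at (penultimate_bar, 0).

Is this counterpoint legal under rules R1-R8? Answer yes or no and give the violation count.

bar 0: v0=D3 v1=D4 (P8)
bar 1: v0=B2 v1=C4 (m2)
bar 2: v0=A2 v1=F3 (m6)
bar 3: v0=B2 v1=D3 (m3)
bar 4: v0=E3 v1=C4 (m6)
bar 5: v0=D3 v1=D4 (P8)
  R4 @ bar1.0: B2/C4 m2 untreated
  R7 @ bar1.2: C4->D3 leap 10st

No (2 violations)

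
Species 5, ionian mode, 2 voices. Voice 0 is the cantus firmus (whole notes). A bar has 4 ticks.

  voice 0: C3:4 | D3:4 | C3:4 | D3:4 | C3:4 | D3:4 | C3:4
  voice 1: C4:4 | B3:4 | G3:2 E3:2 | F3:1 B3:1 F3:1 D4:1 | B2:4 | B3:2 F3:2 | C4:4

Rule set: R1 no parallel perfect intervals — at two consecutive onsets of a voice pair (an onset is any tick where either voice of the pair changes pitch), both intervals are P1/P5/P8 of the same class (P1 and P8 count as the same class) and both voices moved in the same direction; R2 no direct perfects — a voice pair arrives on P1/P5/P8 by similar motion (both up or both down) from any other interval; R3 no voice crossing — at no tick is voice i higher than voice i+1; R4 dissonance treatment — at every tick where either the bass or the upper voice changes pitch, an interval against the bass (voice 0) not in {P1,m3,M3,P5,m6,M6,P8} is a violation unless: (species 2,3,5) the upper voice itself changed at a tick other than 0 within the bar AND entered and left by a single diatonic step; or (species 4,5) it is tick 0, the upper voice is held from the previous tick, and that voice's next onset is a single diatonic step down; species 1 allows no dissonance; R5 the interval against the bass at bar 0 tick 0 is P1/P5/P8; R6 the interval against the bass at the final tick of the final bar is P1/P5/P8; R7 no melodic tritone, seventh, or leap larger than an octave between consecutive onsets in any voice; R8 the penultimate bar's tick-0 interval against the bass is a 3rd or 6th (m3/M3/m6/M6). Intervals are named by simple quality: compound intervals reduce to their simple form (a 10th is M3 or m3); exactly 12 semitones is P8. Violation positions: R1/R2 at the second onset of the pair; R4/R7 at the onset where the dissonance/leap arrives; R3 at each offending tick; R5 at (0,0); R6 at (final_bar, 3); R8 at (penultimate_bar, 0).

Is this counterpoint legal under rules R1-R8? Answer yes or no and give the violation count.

No (10 violations)

bar 0: v0=C3 v1=C4 (P8)
bar 1: v0=D3 v1=B3 (M6)
bar 2: v0=C3 v1=G3 (P5)
bar 3: v0=D3 v1=F3 (m3)
bar 4: v0=C3 v1=B2 (m2)
bar 5: v0=D3 v1=B3 (M6)
bar 6: v0=C3 v1=C4 (P8)
  R2 @ bar2.0: D3/B3 M6 -> C3/G3 P5 similar
  R7 @ bar3.1: F3->B3 leap 6st
  R7 @ bar3.2: B3->F3 leap 6st
  R3 @ bar4.0: C3 above B2
  R4 @ bar4.0: C3/B2 m2 untreated
  R7 @ bar4.0: D4->B2 leap 15st
  R3 @ bar4.1: C3 above B2
  R3 @ bar4.2: C3 above B2
  R3 @ bar4.3: C3 above B2
  R7 @ bar5.2: B3->F3 leap 6st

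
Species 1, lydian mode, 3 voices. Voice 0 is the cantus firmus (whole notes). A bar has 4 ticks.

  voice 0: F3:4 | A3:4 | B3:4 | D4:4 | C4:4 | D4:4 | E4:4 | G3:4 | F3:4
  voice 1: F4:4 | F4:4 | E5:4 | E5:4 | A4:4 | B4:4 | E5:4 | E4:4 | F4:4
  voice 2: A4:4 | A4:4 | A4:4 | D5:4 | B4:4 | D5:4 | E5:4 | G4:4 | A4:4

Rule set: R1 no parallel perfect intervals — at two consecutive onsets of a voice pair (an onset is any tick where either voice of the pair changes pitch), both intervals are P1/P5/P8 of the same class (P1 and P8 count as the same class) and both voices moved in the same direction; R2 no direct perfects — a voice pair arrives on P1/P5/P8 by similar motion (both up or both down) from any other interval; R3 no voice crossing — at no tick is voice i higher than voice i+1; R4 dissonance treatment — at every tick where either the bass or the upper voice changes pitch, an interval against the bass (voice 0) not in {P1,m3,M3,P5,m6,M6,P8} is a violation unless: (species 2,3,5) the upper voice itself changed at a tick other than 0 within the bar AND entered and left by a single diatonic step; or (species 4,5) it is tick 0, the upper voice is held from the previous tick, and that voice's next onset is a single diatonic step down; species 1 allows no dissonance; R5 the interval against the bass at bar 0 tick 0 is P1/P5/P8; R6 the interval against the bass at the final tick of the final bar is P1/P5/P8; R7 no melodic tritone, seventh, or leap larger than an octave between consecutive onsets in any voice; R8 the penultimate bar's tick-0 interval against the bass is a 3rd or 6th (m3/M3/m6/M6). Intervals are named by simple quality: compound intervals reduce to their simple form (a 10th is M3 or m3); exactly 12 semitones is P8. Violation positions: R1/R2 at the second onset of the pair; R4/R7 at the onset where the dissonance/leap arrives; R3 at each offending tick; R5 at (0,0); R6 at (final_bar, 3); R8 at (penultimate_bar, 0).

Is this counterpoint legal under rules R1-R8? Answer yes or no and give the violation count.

bar 0: v0=F3 v1=F4 v2=A4 (M3)
bar 1: v0=A3 v1=F4 v2=A4 (P8)
bar 2: v0=B3 v1=E5 v2=A4 (m7)
bar 3: v0=D4 v1=E5 v2=D5 (P8)
bar 4: v0=C4 v1=A4 v2=B4 (M7)
bar 5: v0=D4 v1=B4 v2=D5 (P8)
bar 6: v0=E4 v1=E5 v2=E5 (P8)
bar 7: v0=G3 v1=E4 v2=G4 (P8)
bar 8: v0=F3 v1=F4 v2=A4 (M3)
  R5 @ bar0.0: opens on M3
  R3 @ bar2.0: E5 above A4
  R4 @ bar2.0: B3/E5 P4 untreated
  R4 @ bar2.0: B3/A4 m7 untreated
  R7 @ bar2.0: F4->E5 leap 11st
  R3 @ bar2.1: E5 above A4
  R3 @ bar2.2: E5 above A4
  R3 @ bar2.3: E5 above A4
  R2 @ bar3.0: B3/A4 m7 -> D4/D5 P8 similar
  R3 @ bar3.0: E5 above D5
  R4 @ bar3.0: D4/E5 M2 untreated
  R3 @ bar3.1: E5 above D5
  R3 @ bar3.2: E5 above D5
  R3 @ bar3.3: E5 above D5
  R4 @ bar4.0: C4/B4 M7 untreated
  R2 @ bar5.0: C4/B4 M7 -> D4/D5 P8 similar
  R1 @ bar6.0: D4/D5 P8 -> E4/E5 P8 similar
  R2 @ bar6.0: D4/B4 M6 -> E4/E5 P8 similar
  R2 @ bar6.0: B4/D5 m3 -> E5/E5 P1 similar
  R1 @ bar7.0: E4/E5 P8 -> G3/G4 P8 similar
  R8 @ bar7.0: penult P8 not 3rd/6th
  R6 @ bar8.3: closes on M3

No (22 violations)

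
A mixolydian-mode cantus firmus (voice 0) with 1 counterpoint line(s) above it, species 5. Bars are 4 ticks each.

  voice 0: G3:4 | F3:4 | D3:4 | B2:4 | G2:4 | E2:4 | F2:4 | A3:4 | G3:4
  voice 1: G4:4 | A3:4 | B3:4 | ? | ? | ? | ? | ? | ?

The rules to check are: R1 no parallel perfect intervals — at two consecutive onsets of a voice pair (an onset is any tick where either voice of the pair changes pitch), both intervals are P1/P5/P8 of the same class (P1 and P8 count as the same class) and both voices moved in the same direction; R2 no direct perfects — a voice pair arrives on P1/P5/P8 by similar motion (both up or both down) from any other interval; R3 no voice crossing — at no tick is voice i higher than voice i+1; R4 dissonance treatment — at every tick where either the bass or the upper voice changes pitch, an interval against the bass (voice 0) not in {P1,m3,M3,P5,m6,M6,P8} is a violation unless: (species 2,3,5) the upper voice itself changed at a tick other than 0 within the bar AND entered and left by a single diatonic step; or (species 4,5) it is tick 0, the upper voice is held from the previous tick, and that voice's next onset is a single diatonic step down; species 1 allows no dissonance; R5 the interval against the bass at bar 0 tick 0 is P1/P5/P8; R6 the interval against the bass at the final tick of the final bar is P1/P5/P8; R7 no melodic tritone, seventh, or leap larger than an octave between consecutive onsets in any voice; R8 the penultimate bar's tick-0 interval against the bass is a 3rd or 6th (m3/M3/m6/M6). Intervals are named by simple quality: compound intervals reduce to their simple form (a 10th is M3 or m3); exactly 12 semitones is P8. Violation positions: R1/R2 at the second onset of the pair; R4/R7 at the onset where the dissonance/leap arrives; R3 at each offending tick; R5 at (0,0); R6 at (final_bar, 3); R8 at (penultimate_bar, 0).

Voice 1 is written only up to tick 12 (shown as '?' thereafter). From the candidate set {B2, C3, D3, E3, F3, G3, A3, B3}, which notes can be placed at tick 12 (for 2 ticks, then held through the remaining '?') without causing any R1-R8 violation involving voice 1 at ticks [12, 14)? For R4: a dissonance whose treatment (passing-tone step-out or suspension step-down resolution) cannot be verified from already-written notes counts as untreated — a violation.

{B3, D3, G3}

B2: violates R2
C3: violates R4,R7
D3: legal
E3: violates R4
F3: violates R4,R7
G3: legal
A3: violates R4
B3: legal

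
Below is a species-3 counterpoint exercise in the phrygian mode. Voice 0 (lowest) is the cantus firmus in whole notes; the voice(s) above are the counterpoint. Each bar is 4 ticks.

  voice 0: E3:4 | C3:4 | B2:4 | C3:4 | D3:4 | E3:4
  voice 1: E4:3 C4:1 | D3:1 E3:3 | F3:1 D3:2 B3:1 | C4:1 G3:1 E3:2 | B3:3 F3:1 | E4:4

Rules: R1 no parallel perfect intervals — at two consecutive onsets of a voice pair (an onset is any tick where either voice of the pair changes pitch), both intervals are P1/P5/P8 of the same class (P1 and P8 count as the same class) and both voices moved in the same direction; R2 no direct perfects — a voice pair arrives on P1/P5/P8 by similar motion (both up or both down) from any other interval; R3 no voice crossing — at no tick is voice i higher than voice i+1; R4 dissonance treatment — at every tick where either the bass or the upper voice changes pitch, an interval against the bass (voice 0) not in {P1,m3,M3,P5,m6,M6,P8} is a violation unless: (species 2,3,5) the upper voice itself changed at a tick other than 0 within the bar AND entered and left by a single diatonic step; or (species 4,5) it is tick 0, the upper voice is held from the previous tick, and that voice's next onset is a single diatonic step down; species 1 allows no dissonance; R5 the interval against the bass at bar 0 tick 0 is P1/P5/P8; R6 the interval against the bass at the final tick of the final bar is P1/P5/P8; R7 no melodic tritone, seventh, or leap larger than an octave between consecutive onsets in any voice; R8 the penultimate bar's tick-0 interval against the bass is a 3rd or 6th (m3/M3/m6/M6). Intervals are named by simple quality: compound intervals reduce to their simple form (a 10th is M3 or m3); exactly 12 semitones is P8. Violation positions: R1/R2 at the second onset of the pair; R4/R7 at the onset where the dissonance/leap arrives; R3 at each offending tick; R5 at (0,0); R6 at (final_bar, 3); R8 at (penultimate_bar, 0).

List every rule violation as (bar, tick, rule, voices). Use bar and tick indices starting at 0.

(1, 0, R4, (0, 1))
(1, 0, R7, (1,))
(2, 0, R4, (0, 1))
(3, 0, R1, (0, 1))
(4, 3, R7, (1,))
(5, 0, R2, (0, 1))
(5, 0, R7, (1,))

bar 0: v0=E3 v1=E4 downbeat P8
bar 1: v0=C3 v1=D3 downbeat M2
bar 2: v0=B2 v1=F3 downbeat TT
bar 3: v0=C3 v1=C4 downbeat P8
bar 4: v0=D3 v1=B3 downbeat M6
bar 5: v0=E3 v1=E4 downbeat P8
  -> R4 @ bar 1 tick 0 v(0, 1): C3/D3 M2 untreated
  -> R7 @ bar 1 tick 0 v(1,): C4->D3 leap 10st
  -> R4 @ bar 2 tick 0 v(0, 1): B2/F3 TT untreated
  -> R1 @ bar 3 tick 0 v(0, 1): B2/B3 P8 -> C3/C4 P8 similar
  -> R7 @ bar 4 tick 3 v(1,): B3->F3 leap 6st
  -> R2 @ bar 5 tick 0 v(0, 1): D3/F3 m3 -> E3/E4 P8 similar
  -> R7 @ bar 5 tick 0 v(1,): F3->E4 leap 11st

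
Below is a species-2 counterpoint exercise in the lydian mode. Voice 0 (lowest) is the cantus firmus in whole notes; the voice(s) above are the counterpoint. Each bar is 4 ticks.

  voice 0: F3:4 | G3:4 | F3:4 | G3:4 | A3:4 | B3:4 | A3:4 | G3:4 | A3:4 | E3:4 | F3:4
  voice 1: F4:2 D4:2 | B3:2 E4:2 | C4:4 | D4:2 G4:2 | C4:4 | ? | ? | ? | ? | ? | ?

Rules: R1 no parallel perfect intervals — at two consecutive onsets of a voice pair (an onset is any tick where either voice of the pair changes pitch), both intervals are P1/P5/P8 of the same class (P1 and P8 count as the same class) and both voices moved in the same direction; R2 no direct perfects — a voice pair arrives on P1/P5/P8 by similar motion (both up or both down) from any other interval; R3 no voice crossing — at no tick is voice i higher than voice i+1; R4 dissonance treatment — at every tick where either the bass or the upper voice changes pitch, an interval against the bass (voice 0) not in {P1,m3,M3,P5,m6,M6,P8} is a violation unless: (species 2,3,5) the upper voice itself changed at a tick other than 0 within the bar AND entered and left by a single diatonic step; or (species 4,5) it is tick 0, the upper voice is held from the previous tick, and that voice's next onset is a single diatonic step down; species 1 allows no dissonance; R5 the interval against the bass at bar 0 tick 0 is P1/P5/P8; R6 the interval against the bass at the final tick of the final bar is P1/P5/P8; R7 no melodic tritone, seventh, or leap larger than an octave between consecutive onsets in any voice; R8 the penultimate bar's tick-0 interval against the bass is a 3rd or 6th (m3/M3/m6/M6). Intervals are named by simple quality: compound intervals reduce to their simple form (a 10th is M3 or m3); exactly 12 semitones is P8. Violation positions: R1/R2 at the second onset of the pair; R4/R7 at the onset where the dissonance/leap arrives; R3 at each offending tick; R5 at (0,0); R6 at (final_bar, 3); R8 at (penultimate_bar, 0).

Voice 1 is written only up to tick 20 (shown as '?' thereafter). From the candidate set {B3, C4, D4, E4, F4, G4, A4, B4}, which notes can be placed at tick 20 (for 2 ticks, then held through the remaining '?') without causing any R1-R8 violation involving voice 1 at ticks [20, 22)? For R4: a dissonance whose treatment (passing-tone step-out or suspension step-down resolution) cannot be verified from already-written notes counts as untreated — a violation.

{B3, D4, G4}

B3: legal
C4: violates R4
D4: legal
E4: violates R4
F4: violates R4
G4: legal
A4: violates R4
B4: violates R2,R7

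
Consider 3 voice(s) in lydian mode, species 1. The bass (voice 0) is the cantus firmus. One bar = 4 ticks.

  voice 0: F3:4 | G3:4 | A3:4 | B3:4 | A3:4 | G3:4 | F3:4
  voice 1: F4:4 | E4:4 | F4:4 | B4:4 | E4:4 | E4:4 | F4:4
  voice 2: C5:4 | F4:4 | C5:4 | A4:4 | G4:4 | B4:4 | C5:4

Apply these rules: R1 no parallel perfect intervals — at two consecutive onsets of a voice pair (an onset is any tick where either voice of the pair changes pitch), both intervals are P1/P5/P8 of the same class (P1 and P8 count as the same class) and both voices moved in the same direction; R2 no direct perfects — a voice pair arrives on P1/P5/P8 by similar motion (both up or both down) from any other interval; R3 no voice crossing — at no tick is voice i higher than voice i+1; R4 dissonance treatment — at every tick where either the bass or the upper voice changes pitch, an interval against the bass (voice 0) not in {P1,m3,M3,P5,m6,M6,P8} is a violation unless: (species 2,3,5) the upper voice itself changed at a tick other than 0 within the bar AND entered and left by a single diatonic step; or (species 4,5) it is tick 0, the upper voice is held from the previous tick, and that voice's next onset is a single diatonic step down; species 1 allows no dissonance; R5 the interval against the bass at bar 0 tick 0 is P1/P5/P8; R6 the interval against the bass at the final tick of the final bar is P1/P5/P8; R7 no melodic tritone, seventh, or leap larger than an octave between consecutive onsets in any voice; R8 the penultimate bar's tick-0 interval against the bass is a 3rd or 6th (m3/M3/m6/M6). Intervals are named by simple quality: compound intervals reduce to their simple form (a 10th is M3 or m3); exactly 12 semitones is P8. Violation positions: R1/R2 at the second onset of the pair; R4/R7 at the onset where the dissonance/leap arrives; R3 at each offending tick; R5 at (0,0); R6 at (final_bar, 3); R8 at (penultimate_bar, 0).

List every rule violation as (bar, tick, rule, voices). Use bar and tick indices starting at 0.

bar 0: v0=F3 v1=F4 v2=C5 downbeat P5
bar 1: v0=G3 v1=E4 v2=F4 downbeat m7
bar 2: v0=A3 v1=F4 v2=C5 downbeat m3
bar 3: v0=B3 v1=B4 v2=A4 downbeat m7
bar 4: v0=A3 v1=E4 v2=G4 downbeat m7
bar 5: v0=G3 v1=E4 v2=B4 downbeat M3
bar 6: v0=F3 v1=F4 v2=C5 downbeat P5
  -> R4 @ bar 1 tick 0 v(0, 2): G3/F4 m7 untreated
  -> R2 @ bar 2 tick 0 v(1, 2): E4/F4 m2 -> F4/C5 P5 similar
  -> R2 @ bar 3 tick 0 v(0, 1): A3/F4 m6 -> B3/B4 P8 similar
  -> R3 @ bar 3 tick 0 v(1, 2): B4 above A4
  -> R4 @ bar 3 tick 0 v(0, 2): B3/A4 m7 untreated
  -> R7 @ bar 3 tick 0 v(1,): F4->B4 leap 6st
  -> R3 @ bar 3 tick 1 v(1, 2): B4 above A4
  -> R3 @ bar 3 tick 2 v(1, 2): B4 above A4
  -> R3 @ bar 3 tick 3 v(1, 2): B4 above A4
  -> R2 @ bar 4 tick 0 v(0, 1): B3/B4 P8 -> A3/E4 P5 similar
  -> R4 @ bar 4 tick 0 v(0, 2): A3/G4 m7 untreated
  -> R1 @ bar 6 tick 0 v(1, 2): E4/B4 P5 -> F4/C5 P5 similar

(1, 0, R4, (0, 2))
(2, 0, R2, (1, 2))
(3, 0, R2, (0, 1))
(3, 0, R3, (1, 2))
(3, 0, R4, (0, 2))
(3, 0, R7, (1,))
(3, 1, R3, (1, 2))
(3, 2, R3, (1, 2))
(3, 3, R3, (1, 2))
(4, 0, R2, (0, 1))
(4, 0, R4, (0, 2))
(6, 0, R1, (1, 2))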